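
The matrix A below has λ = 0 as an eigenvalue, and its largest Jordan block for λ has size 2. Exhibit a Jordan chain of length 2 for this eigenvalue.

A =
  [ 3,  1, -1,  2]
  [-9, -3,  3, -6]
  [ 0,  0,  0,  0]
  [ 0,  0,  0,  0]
A Jordan chain for λ = 0 of length 2:
v_1 = (3, -9, 0, 0)ᵀ
v_2 = (1, 0, 0, 0)ᵀ

Let N = A − (0)·I. We want v_2 with N^2 v_2 = 0 but N^1 v_2 ≠ 0; then v_{j-1} := N · v_j for j = 2, …, 2.

Pick v_2 = (1, 0, 0, 0)ᵀ.
Then v_1 = N · v_2 = (3, -9, 0, 0)ᵀ.

Sanity check: (A − (0)·I) v_1 = (0, 0, 0, 0)ᵀ = 0. ✓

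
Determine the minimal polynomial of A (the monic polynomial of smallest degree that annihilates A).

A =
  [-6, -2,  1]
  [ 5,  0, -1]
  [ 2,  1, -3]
x^3 + 9*x^2 + 27*x + 27

The characteristic polynomial is χ_A(x) = (x + 3)^3, so the eigenvalues are known. The minimal polynomial is
  m_A(x) = Π_λ (x − λ)^{k_λ}
where k_λ is the size of the *largest* Jordan block for λ (equivalently, the smallest k with (A − λI)^k v = 0 for every generalised eigenvector v of λ).

  λ = -3: largest Jordan block has size 3, contributing (x + 3)^3

So m_A(x) = (x + 3)^3 = x^3 + 9*x^2 + 27*x + 27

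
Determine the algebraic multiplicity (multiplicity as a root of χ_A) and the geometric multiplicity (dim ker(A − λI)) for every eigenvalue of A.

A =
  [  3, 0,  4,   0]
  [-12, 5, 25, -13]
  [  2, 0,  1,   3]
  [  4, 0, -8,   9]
λ = 3: alg = 1, geom = 1; λ = 5: alg = 3, geom = 1

Step 1 — factor the characteristic polynomial to read off the algebraic multiplicities:
  χ_A(x) = (x - 5)^3*(x - 3)

Step 2 — compute geometric multiplicities via the rank-nullity identity g(λ) = n − rank(A − λI):
  rank(A − (3)·I) = 3, so dim ker(A − (3)·I) = n − 3 = 1
  rank(A − (5)·I) = 3, so dim ker(A − (5)·I) = n − 3 = 1

Summary:
  λ = 3: algebraic multiplicity = 1, geometric multiplicity = 1
  λ = 5: algebraic multiplicity = 3, geometric multiplicity = 1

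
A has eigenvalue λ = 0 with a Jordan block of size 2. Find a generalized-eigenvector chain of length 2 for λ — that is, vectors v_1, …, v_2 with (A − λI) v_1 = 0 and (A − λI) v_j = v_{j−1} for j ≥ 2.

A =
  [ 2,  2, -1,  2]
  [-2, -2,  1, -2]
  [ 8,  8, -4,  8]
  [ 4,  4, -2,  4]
A Jordan chain for λ = 0 of length 2:
v_1 = (2, -2, 8, 4)ᵀ
v_2 = (1, 0, 0, 0)ᵀ

Let N = A − (0)·I. We want v_2 with N^2 v_2 = 0 but N^1 v_2 ≠ 0; then v_{j-1} := N · v_j for j = 2, …, 2.

Pick v_2 = (1, 0, 0, 0)ᵀ.
Then v_1 = N · v_2 = (2, -2, 8, 4)ᵀ.

Sanity check: (A − (0)·I) v_1 = (0, 0, 0, 0)ᵀ = 0. ✓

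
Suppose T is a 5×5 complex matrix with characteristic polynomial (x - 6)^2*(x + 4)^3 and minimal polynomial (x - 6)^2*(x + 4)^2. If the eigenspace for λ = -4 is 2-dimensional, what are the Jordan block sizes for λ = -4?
Block sizes for λ = -4: [2, 1]

Step 1 — from the characteristic polynomial, algebraic multiplicity of λ = -4 is 3. From dim ker(T − (-4)·I) = 2, there are exactly 2 Jordan blocks for λ = -4.
Step 2 — from the minimal polynomial, the factor (x + 4)^2 tells us the largest block for λ = -4 has size 2.
Step 3 — with total size 3, 2 blocks, and largest block 2, the block sizes (in nonincreasing order) are [2, 1].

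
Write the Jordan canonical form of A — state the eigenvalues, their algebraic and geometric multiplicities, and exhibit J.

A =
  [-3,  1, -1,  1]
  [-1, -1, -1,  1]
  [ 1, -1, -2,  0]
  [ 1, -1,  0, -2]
J_2(-2) ⊕ J_2(-2)

The characteristic polynomial is
  det(x·I − A) = x^4 + 8*x^3 + 24*x^2 + 32*x + 16 = (x + 2)^4

Eigenvalues and multiplicities (the geometric multiplicity of λ is n − rank(A − λI), which equals the number of Jordan blocks for λ):
  λ = -2: algebraic multiplicity = 4, geometric multiplicity = 2

Determining the block sizes for each eigenvalue:
  λ = -2: with am = 4 and gm = 2, the partition is not yet determined (e.g. several partitions of 4 into 2 parts exist). Let N = A − (-2)·I. Computing rank(N^1) = 2, rank(N^2) = 0; the number of blocks of size ≥ j is rank(N^{j−1}) − rank(N^j), giving [2, 2]. So we have 2 block(s) of size 2 → block sizes [2, 2]

Assembling the blocks gives a Jordan form
J =
  [-2,  1,  0,  0]
  [ 0, -2,  0,  0]
  [ 0,  0, -2,  1]
  [ 0,  0,  0, -2]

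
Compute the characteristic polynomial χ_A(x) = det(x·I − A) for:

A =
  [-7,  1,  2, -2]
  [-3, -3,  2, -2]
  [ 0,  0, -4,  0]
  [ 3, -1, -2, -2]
x^4 + 16*x^3 + 96*x^2 + 256*x + 256

Expanding det(x·I − A) (e.g. by cofactor expansion or by noting that A is similar to its Jordan form J, which has the same characteristic polynomial as A) gives
  χ_A(x) = x^4 + 16*x^3 + 96*x^2 + 256*x + 256
which factors as (x + 4)^4. The eigenvalues (with algebraic multiplicities) are λ = -4 with multiplicity 4.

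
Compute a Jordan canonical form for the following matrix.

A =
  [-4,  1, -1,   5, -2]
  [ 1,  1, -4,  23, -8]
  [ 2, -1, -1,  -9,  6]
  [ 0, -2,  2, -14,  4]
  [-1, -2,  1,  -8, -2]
J_3(-4) ⊕ J_1(-4) ⊕ J_1(-4)

The characteristic polynomial is
  det(x·I − A) = x^5 + 20*x^4 + 160*x^3 + 640*x^2 + 1280*x + 1024 = (x + 4)^5

Eigenvalues and multiplicities (the geometric multiplicity of λ is n − rank(A − λI), which equals the number of Jordan blocks for λ):
  λ = -4: algebraic multiplicity = 5, geometric multiplicity = 3

Determining the block sizes for each eigenvalue:
  λ = -4: with am = 5 and gm = 3, the partition is not yet determined (e.g. several partitions of 5 into 3 parts exist). Let N = A − (-4)·I. Computing rank(N^1) = 2, rank(N^2) = 1, rank(N^3) = 0; the number of blocks of size ≥ j is rank(N^{j−1}) − rank(N^j), giving [3, 1, 1]. So we have 1 block(s) of size 3, 2 block(s) of size 1 → block sizes [3, 1, 1]

Assembling the blocks gives a Jordan form
J =
  [-4,  1,  0,  0,  0]
  [ 0, -4,  1,  0,  0]
  [ 0,  0, -4,  0,  0]
  [ 0,  0,  0, -4,  0]
  [ 0,  0,  0,  0, -4]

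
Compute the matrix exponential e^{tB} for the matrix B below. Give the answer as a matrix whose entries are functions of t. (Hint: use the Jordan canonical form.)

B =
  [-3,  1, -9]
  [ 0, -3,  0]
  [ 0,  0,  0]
e^{tB} =
  [exp(-3*t), t*exp(-3*t), -3 + 3*exp(-3*t)]
  [0, exp(-3*t), 0]
  [0, 0, 1]

Strategy: write B = P · J · P⁻¹ where J is a Jordan canonical form, so e^{tB} = P · e^{tJ} · P⁻¹, and e^{tJ} can be computed block-by-block.

B has Jordan form
J =
  [-3,  1, 0]
  [ 0, -3, 0]
  [ 0,  0, 0]
(up to reordering of blocks).

Per-block formulas:
  For a 1×1 block at λ = 0: exp(t · [0]) = [e^(0t)].
  For a 2×2 Jordan block J_2(-3): exp(t · J_2(-3)) = e^(-3t)·(I + t·N), where N is the 2×2 nilpotent shift.

After assembling e^{tJ} and conjugating by P, we get:

e^{tB} =
  [exp(-3*t), t*exp(-3*t), -3 + 3*exp(-3*t)]
  [0, exp(-3*t), 0]
  [0, 0, 1]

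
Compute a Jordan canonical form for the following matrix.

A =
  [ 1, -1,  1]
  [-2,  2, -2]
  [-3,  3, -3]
J_2(0) ⊕ J_1(0)

The characteristic polynomial is
  det(x·I − A) = x^3

Eigenvalues and multiplicities (the geometric multiplicity of λ is n − rank(A − λI), which equals the number of Jordan blocks for λ):
  λ = 0: algebraic multiplicity = 3, geometric multiplicity = 2

Determining the block sizes for each eigenvalue:
  λ = 0: 2 blocks summing to 3 forces exactly one block of size 2 and the rest size 1 → block sizes [2, 1]

Assembling the blocks gives a Jordan form
J =
  [0, 1, 0]
  [0, 0, 0]
  [0, 0, 0]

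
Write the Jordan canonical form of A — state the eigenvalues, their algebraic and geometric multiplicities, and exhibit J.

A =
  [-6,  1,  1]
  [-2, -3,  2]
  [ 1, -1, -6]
J_2(-5) ⊕ J_1(-5)

The characteristic polynomial is
  det(x·I − A) = x^3 + 15*x^2 + 75*x + 125 = (x + 5)^3

Eigenvalues and multiplicities (the geometric multiplicity of λ is n − rank(A − λI), which equals the number of Jordan blocks for λ):
  λ = -5: algebraic multiplicity = 3, geometric multiplicity = 2

Determining the block sizes for each eigenvalue:
  λ = -5: 2 blocks summing to 3 forces exactly one block of size 2 and the rest size 1 → block sizes [2, 1]

Assembling the blocks gives a Jordan form
J =
  [-5,  1,  0]
  [ 0, -5,  0]
  [ 0,  0, -5]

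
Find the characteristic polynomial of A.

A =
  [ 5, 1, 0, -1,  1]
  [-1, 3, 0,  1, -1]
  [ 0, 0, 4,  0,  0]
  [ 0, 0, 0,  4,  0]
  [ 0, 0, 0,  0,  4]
x^5 - 20*x^4 + 160*x^3 - 640*x^2 + 1280*x - 1024

Expanding det(x·I − A) (e.g. by cofactor expansion or by noting that A is similar to its Jordan form J, which has the same characteristic polynomial as A) gives
  χ_A(x) = x^5 - 20*x^4 + 160*x^3 - 640*x^2 + 1280*x - 1024
which factors as (x - 4)^5. The eigenvalues (with algebraic multiplicities) are λ = 4 with multiplicity 5.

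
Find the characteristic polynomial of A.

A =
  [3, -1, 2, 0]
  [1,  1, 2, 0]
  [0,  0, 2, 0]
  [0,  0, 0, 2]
x^4 - 8*x^3 + 24*x^2 - 32*x + 16

Expanding det(x·I − A) (e.g. by cofactor expansion or by noting that A is similar to its Jordan form J, which has the same characteristic polynomial as A) gives
  χ_A(x) = x^4 - 8*x^3 + 24*x^2 - 32*x + 16
which factors as (x - 2)^4. The eigenvalues (with algebraic multiplicities) are λ = 2 with multiplicity 4.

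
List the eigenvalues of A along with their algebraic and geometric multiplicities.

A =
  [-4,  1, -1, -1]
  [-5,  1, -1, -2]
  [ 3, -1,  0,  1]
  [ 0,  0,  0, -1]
λ = -1: alg = 4, geom = 2

Step 1 — factor the characteristic polynomial to read off the algebraic multiplicities:
  χ_A(x) = (x + 1)^4

Step 2 — compute geometric multiplicities via the rank-nullity identity g(λ) = n − rank(A − λI):
  rank(A − (-1)·I) = 2, so dim ker(A − (-1)·I) = n − 2 = 2

Summary:
  λ = -1: algebraic multiplicity = 4, geometric multiplicity = 2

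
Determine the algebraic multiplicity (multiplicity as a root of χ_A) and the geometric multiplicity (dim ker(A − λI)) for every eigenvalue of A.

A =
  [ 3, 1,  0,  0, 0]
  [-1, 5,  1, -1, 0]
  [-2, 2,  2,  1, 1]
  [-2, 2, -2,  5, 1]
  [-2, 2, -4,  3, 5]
λ = 4: alg = 5, geom = 2

Step 1 — factor the characteristic polynomial to read off the algebraic multiplicities:
  χ_A(x) = (x - 4)^5

Step 2 — compute geometric multiplicities via the rank-nullity identity g(λ) = n − rank(A − λI):
  rank(A − (4)·I) = 3, so dim ker(A − (4)·I) = n − 3 = 2

Summary:
  λ = 4: algebraic multiplicity = 5, geometric multiplicity = 2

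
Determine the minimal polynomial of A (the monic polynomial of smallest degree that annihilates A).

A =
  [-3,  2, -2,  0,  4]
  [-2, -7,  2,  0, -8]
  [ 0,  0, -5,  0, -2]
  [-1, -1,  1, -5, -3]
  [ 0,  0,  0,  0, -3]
x^3 + 13*x^2 + 55*x + 75

The characteristic polynomial is χ_A(x) = (x + 3)*(x + 5)^4, so the eigenvalues are known. The minimal polynomial is
  m_A(x) = Π_λ (x − λ)^{k_λ}
where k_λ is the size of the *largest* Jordan block for λ (equivalently, the smallest k with (A − λI)^k v = 0 for every generalised eigenvector v of λ).

  λ = -5: largest Jordan block has size 2, contributing (x + 5)^2
  λ = -3: largest Jordan block has size 1, contributing (x + 3)

So m_A(x) = (x + 3)*(x + 5)^2 = x^3 + 13*x^2 + 55*x + 75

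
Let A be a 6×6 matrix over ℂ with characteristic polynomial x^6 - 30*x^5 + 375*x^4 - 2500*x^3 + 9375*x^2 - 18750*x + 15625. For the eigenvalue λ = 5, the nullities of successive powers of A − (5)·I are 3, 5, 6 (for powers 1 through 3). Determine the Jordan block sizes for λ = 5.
Block sizes for λ = 5: [3, 2, 1]

From the dimensions of kernels of powers, the number of Jordan blocks of size at least j is d_j − d_{j−1} where d_j = dim ker(N^j) (with d_0 = 0). Computing the differences gives [3, 2, 1].
The number of blocks of size exactly k is (#blocks of size ≥ k) − (#blocks of size ≥ k + 1), so the partition is: 1 block(s) of size 1, 1 block(s) of size 2, 1 block(s) of size 3.
In nonincreasing order the block sizes are [3, 2, 1].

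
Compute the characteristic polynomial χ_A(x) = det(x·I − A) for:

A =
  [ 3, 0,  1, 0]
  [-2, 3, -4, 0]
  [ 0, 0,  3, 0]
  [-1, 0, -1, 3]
x^4 - 12*x^3 + 54*x^2 - 108*x + 81

Expanding det(x·I − A) (e.g. by cofactor expansion or by noting that A is similar to its Jordan form J, which has the same characteristic polynomial as A) gives
  χ_A(x) = x^4 - 12*x^3 + 54*x^2 - 108*x + 81
which factors as (x - 3)^4. The eigenvalues (with algebraic multiplicities) are λ = 3 with multiplicity 4.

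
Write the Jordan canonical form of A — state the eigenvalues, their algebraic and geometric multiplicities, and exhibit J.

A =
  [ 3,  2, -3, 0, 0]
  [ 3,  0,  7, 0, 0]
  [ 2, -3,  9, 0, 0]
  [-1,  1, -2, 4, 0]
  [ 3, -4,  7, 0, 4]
J_3(4) ⊕ J_1(4) ⊕ J_1(4)

The characteristic polynomial is
  det(x·I − A) = x^5 - 20*x^4 + 160*x^3 - 640*x^2 + 1280*x - 1024 = (x - 4)^5

Eigenvalues and multiplicities (the geometric multiplicity of λ is n − rank(A − λI), which equals the number of Jordan blocks for λ):
  λ = 4: algebraic multiplicity = 5, geometric multiplicity = 3

Determining the block sizes for each eigenvalue:
  λ = 4: with am = 5 and gm = 3, the partition is not yet determined (e.g. several partitions of 5 into 3 parts exist). Let N = A − (4)·I. Computing rank(N^1) = 2, rank(N^2) = 1, rank(N^3) = 0; the number of blocks of size ≥ j is rank(N^{j−1}) − rank(N^j), giving [3, 1, 1]. So we have 1 block(s) of size 3, 2 block(s) of size 1 → block sizes [3, 1, 1]

Assembling the blocks gives a Jordan form
J =
  [4, 1, 0, 0, 0]
  [0, 4, 1, 0, 0]
  [0, 0, 4, 0, 0]
  [0, 0, 0, 4, 0]
  [0, 0, 0, 0, 4]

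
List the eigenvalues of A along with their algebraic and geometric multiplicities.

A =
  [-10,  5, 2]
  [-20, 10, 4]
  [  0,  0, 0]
λ = 0: alg = 3, geom = 2

Step 1 — factor the characteristic polynomial to read off the algebraic multiplicities:
  χ_A(x) = x^3

Step 2 — compute geometric multiplicities via the rank-nullity identity g(λ) = n − rank(A − λI):
  rank(A − (0)·I) = 1, so dim ker(A − (0)·I) = n − 1 = 2

Summary:
  λ = 0: algebraic multiplicity = 3, geometric multiplicity = 2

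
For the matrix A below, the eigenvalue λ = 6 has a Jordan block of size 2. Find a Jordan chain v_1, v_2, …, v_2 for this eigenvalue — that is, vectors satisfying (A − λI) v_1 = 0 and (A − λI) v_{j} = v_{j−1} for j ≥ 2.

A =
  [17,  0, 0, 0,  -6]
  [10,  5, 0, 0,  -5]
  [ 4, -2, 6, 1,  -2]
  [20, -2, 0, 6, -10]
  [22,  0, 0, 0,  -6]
A Jordan chain for λ = 6 of length 2:
v_1 = (0, 0, 1, 0, 0)ᵀ
v_2 = (0, 0, 0, 1, 0)ᵀ

Let N = A − (6)·I. We want v_2 with N^2 v_2 = 0 but N^1 v_2 ≠ 0; then v_{j-1} := N · v_j for j = 2, …, 2.

Pick v_2 = (0, 0, 0, 1, 0)ᵀ.
Then v_1 = N · v_2 = (0, 0, 1, 0, 0)ᵀ.

Sanity check: (A − (6)·I) v_1 = (0, 0, 0, 0, 0)ᵀ = 0. ✓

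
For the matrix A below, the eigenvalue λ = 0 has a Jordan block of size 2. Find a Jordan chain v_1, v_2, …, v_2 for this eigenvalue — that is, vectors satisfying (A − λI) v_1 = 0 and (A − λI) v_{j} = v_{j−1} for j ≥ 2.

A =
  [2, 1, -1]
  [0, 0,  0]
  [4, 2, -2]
A Jordan chain for λ = 0 of length 2:
v_1 = (2, 0, 4)ᵀ
v_2 = (1, 0, 0)ᵀ

Let N = A − (0)·I. We want v_2 with N^2 v_2 = 0 but N^1 v_2 ≠ 0; then v_{j-1} := N · v_j for j = 2, …, 2.

Pick v_2 = (1, 0, 0)ᵀ.
Then v_1 = N · v_2 = (2, 0, 4)ᵀ.

Sanity check: (A − (0)·I) v_1 = (0, 0, 0)ᵀ = 0. ✓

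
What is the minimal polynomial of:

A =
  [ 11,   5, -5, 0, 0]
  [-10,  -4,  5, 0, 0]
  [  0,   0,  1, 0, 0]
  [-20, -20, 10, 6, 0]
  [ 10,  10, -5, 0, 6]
x^2 - 7*x + 6

The characteristic polynomial is χ_A(x) = (x - 6)^3*(x - 1)^2, so the eigenvalues are known. The minimal polynomial is
  m_A(x) = Π_λ (x − λ)^{k_λ}
where k_λ is the size of the *largest* Jordan block for λ (equivalently, the smallest k with (A − λI)^k v = 0 for every generalised eigenvector v of λ).

  λ = 1: largest Jordan block has size 1, contributing (x − 1)
  λ = 6: largest Jordan block has size 1, contributing (x − 6)

So m_A(x) = (x - 6)*(x - 1) = x^2 - 7*x + 6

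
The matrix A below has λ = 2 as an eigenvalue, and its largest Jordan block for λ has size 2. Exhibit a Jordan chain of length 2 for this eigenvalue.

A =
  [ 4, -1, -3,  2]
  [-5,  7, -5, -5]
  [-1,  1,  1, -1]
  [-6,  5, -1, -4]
A Jordan chain for λ = 2 of length 2:
v_1 = (2, -5, -1, -6)ᵀ
v_2 = (1, 0, 0, 0)ᵀ

Let N = A − (2)·I. We want v_2 with N^2 v_2 = 0 but N^1 v_2 ≠ 0; then v_{j-1} := N · v_j for j = 2, …, 2.

Pick v_2 = (1, 0, 0, 0)ᵀ.
Then v_1 = N · v_2 = (2, -5, -1, -6)ᵀ.

Sanity check: (A − (2)·I) v_1 = (0, 0, 0, 0)ᵀ = 0. ✓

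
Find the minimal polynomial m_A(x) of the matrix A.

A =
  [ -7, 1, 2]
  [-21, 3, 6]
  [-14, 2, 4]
x^2

The characteristic polynomial is χ_A(x) = x^3, so the eigenvalues are known. The minimal polynomial is
  m_A(x) = Π_λ (x − λ)^{k_λ}
where k_λ is the size of the *largest* Jordan block for λ (equivalently, the smallest k with (A − λI)^k v = 0 for every generalised eigenvector v of λ).

  λ = 0: largest Jordan block has size 2, contributing (x − 0)^2

So m_A(x) = x^2 = x^2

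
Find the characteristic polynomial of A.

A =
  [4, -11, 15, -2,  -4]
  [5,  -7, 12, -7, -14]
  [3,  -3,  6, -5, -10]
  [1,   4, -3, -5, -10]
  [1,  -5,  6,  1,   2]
x^5

Expanding det(x·I − A) (e.g. by cofactor expansion or by noting that A is similar to its Jordan form J, which has the same characteristic polynomial as A) gives
  χ_A(x) = x^5
which factors as x^5. The eigenvalues (with algebraic multiplicities) are λ = 0 with multiplicity 5.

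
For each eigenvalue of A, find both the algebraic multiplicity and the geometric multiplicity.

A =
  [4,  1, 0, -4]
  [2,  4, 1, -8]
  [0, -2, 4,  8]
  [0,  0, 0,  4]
λ = 4: alg = 4, geom = 2

Step 1 — factor the characteristic polynomial to read off the algebraic multiplicities:
  χ_A(x) = (x - 4)^4

Step 2 — compute geometric multiplicities via the rank-nullity identity g(λ) = n − rank(A − λI):
  rank(A − (4)·I) = 2, so dim ker(A − (4)·I) = n − 2 = 2

Summary:
  λ = 4: algebraic multiplicity = 4, geometric multiplicity = 2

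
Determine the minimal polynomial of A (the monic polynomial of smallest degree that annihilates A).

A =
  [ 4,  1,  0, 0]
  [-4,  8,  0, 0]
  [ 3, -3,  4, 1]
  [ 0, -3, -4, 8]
x^2 - 12*x + 36

The characteristic polynomial is χ_A(x) = (x - 6)^4, so the eigenvalues are known. The minimal polynomial is
  m_A(x) = Π_λ (x − λ)^{k_λ}
where k_λ is the size of the *largest* Jordan block for λ (equivalently, the smallest k with (A − λI)^k v = 0 for every generalised eigenvector v of λ).

  λ = 6: largest Jordan block has size 2, contributing (x − 6)^2

So m_A(x) = (x - 6)^2 = x^2 - 12*x + 36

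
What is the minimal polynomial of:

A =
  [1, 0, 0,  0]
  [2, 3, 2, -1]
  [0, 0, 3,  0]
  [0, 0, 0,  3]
x^3 - 7*x^2 + 15*x - 9

The characteristic polynomial is χ_A(x) = (x - 3)^3*(x - 1), so the eigenvalues are known. The minimal polynomial is
  m_A(x) = Π_λ (x − λ)^{k_λ}
where k_λ is the size of the *largest* Jordan block for λ (equivalently, the smallest k with (A − λI)^k v = 0 for every generalised eigenvector v of λ).

  λ = 1: largest Jordan block has size 1, contributing (x − 1)
  λ = 3: largest Jordan block has size 2, contributing (x − 3)^2

So m_A(x) = (x - 3)^2*(x - 1) = x^3 - 7*x^2 + 15*x - 9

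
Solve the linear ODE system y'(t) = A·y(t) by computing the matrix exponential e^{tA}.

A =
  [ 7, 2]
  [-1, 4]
e^{tA} =
  [2*exp(6*t) - exp(5*t), 2*exp(6*t) - 2*exp(5*t)]
  [-exp(6*t) + exp(5*t), -exp(6*t) + 2*exp(5*t)]

Strategy: write A = P · J · P⁻¹ where J is a Jordan canonical form, so e^{tA} = P · e^{tJ} · P⁻¹, and e^{tJ} can be computed block-by-block.

A has Jordan form
J =
  [5, 0]
  [0, 6]
(up to reordering of blocks).

Per-block formulas:
  For a 1×1 block at λ = 5: exp(t · [5]) = [e^(5t)].
  For a 1×1 block at λ = 6: exp(t · [6]) = [e^(6t)].

After assembling e^{tJ} and conjugating by P, we get:

e^{tA} =
  [2*exp(6*t) - exp(5*t), 2*exp(6*t) - 2*exp(5*t)]
  [-exp(6*t) + exp(5*t), -exp(6*t) + 2*exp(5*t)]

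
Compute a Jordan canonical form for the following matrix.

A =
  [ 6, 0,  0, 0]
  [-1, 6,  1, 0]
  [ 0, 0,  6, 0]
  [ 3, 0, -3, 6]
J_2(6) ⊕ J_1(6) ⊕ J_1(6)

The characteristic polynomial is
  det(x·I − A) = x^4 - 24*x^3 + 216*x^2 - 864*x + 1296 = (x - 6)^4

Eigenvalues and multiplicities (the geometric multiplicity of λ is n − rank(A − λI), which equals the number of Jordan blocks for λ):
  λ = 6: algebraic multiplicity = 4, geometric multiplicity = 3

Determining the block sizes for each eigenvalue:
  λ = 6: 3 blocks summing to 4 forces exactly one block of size 2 and the rest size 1 → block sizes [2, 1, 1]

Assembling the blocks gives a Jordan form
J =
  [6, 1, 0, 0]
  [0, 6, 0, 0]
  [0, 0, 6, 0]
  [0, 0, 0, 6]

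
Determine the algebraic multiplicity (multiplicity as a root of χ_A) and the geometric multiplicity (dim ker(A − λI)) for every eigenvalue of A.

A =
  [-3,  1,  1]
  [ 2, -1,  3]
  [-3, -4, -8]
λ = -4: alg = 3, geom = 1

Step 1 — factor the characteristic polynomial to read off the algebraic multiplicities:
  χ_A(x) = (x + 4)^3

Step 2 — compute geometric multiplicities via the rank-nullity identity g(λ) = n − rank(A − λI):
  rank(A − (-4)·I) = 2, so dim ker(A − (-4)·I) = n − 2 = 1

Summary:
  λ = -4: algebraic multiplicity = 3, geometric multiplicity = 1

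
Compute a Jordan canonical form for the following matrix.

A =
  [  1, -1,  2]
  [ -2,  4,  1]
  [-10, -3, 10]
J_3(5)

The characteristic polynomial is
  det(x·I − A) = x^3 - 15*x^2 + 75*x - 125 = (x - 5)^3

Eigenvalues and multiplicities (the geometric multiplicity of λ is n − rank(A − λI), which equals the number of Jordan blocks for λ):
  λ = 5: algebraic multiplicity = 3, geometric multiplicity = 1

Determining the block sizes for each eigenvalue:
  λ = 5: one block (gm = 1), so the single block has size am = 3 → block sizes [3]

Assembling the blocks gives a Jordan form
J =
  [5, 1, 0]
  [0, 5, 1]
  [0, 0, 5]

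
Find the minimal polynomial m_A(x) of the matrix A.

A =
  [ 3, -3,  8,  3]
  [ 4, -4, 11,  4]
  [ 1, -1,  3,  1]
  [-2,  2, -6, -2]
x^3

The characteristic polynomial is χ_A(x) = x^4, so the eigenvalues are known. The minimal polynomial is
  m_A(x) = Π_λ (x − λ)^{k_λ}
where k_λ is the size of the *largest* Jordan block for λ (equivalently, the smallest k with (A − λI)^k v = 0 for every generalised eigenvector v of λ).

  λ = 0: largest Jordan block has size 3, contributing (x − 0)^3

So m_A(x) = x^3 = x^3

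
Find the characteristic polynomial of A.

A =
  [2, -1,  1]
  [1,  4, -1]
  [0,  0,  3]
x^3 - 9*x^2 + 27*x - 27

Expanding det(x·I − A) (e.g. by cofactor expansion or by noting that A is similar to its Jordan form J, which has the same characteristic polynomial as A) gives
  χ_A(x) = x^3 - 9*x^2 + 27*x - 27
which factors as (x - 3)^3. The eigenvalues (with algebraic multiplicities) are λ = 3 with multiplicity 3.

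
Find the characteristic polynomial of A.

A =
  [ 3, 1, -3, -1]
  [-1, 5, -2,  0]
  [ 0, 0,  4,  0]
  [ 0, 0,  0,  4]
x^4 - 16*x^3 + 96*x^2 - 256*x + 256

Expanding det(x·I − A) (e.g. by cofactor expansion or by noting that A is similar to its Jordan form J, which has the same characteristic polynomial as A) gives
  χ_A(x) = x^4 - 16*x^3 + 96*x^2 - 256*x + 256
which factors as (x - 4)^4. The eigenvalues (with algebraic multiplicities) are λ = 4 with multiplicity 4.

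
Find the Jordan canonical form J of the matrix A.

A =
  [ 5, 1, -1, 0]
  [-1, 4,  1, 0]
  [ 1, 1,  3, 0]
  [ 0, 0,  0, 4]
J_3(4) ⊕ J_1(4)

The characteristic polynomial is
  det(x·I − A) = x^4 - 16*x^3 + 96*x^2 - 256*x + 256 = (x - 4)^4

Eigenvalues and multiplicities (the geometric multiplicity of λ is n − rank(A − λI), which equals the number of Jordan blocks for λ):
  λ = 4: algebraic multiplicity = 4, geometric multiplicity = 2

Determining the block sizes for each eigenvalue:
  λ = 4: with am = 4 and gm = 2, the partition is not yet determined (e.g. several partitions of 4 into 2 parts exist). Let N = A − (4)·I. Computing rank(N^1) = 2, rank(N^2) = 1, rank(N^3) = 0; the number of blocks of size ≥ j is rank(N^{j−1}) − rank(N^j), giving [2, 1, 1]. So we have 1 block(s) of size 3, 1 block(s) of size 1 → block sizes [3, 1]

Assembling the blocks gives a Jordan form
J =
  [4, 1, 0, 0]
  [0, 4, 1, 0]
  [0, 0, 4, 0]
  [0, 0, 0, 4]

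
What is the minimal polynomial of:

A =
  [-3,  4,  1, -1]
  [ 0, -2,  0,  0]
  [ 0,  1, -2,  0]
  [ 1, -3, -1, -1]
x^2 + 4*x + 4

The characteristic polynomial is χ_A(x) = (x + 2)^4, so the eigenvalues are known. The minimal polynomial is
  m_A(x) = Π_λ (x − λ)^{k_λ}
where k_λ is the size of the *largest* Jordan block for λ (equivalently, the smallest k with (A − λI)^k v = 0 for every generalised eigenvector v of λ).

  λ = -2: largest Jordan block has size 2, contributing (x + 2)^2

So m_A(x) = (x + 2)^2 = x^2 + 4*x + 4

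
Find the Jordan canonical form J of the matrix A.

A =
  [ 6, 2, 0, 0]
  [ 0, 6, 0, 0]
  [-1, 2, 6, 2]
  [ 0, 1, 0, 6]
J_2(6) ⊕ J_2(6)

The characteristic polynomial is
  det(x·I − A) = x^4 - 24*x^3 + 216*x^2 - 864*x + 1296 = (x - 6)^4

Eigenvalues and multiplicities (the geometric multiplicity of λ is n − rank(A − λI), which equals the number of Jordan blocks for λ):
  λ = 6: algebraic multiplicity = 4, geometric multiplicity = 2

Determining the block sizes for each eigenvalue:
  λ = 6: with am = 4 and gm = 2, the partition is not yet determined (e.g. several partitions of 4 into 2 parts exist). Let N = A − (6)·I. Computing rank(N^1) = 2, rank(N^2) = 0; the number of blocks of size ≥ j is rank(N^{j−1}) − rank(N^j), giving [2, 2]. So we have 2 block(s) of size 2 → block sizes [2, 2]

Assembling the blocks gives a Jordan form
J =
  [6, 1, 0, 0]
  [0, 6, 0, 0]
  [0, 0, 6, 1]
  [0, 0, 0, 6]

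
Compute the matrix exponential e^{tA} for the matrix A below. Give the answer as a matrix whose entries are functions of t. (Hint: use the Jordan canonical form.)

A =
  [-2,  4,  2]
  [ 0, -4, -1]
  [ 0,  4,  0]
e^{tA} =
  [exp(-2*t), 4*t*exp(-2*t), 2*t*exp(-2*t)]
  [0, -2*t*exp(-2*t) + exp(-2*t), -t*exp(-2*t)]
  [0, 4*t*exp(-2*t), 2*t*exp(-2*t) + exp(-2*t)]

Strategy: write A = P · J · P⁻¹ where J is a Jordan canonical form, so e^{tA} = P · e^{tJ} · P⁻¹, and e^{tJ} can be computed block-by-block.

A has Jordan form
J =
  [-2,  1,  0]
  [ 0, -2,  0]
  [ 0,  0, -2]
(up to reordering of blocks).

Per-block formulas:
  For a 2×2 Jordan block J_2(-2): exp(t · J_2(-2)) = e^(-2t)·(I + t·N), where N is the 2×2 nilpotent shift.
  For a 1×1 block at λ = -2: exp(t · [-2]) = [e^(-2t)].

After assembling e^{tJ} and conjugating by P, we get:

e^{tA} =
  [exp(-2*t), 4*t*exp(-2*t), 2*t*exp(-2*t)]
  [0, -2*t*exp(-2*t) + exp(-2*t), -t*exp(-2*t)]
  [0, 4*t*exp(-2*t), 2*t*exp(-2*t) + exp(-2*t)]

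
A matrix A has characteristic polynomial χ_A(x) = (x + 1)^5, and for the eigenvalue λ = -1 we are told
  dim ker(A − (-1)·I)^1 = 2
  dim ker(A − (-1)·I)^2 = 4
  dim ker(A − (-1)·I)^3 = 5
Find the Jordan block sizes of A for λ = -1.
Block sizes for λ = -1: [3, 2]

From the dimensions of kernels of powers, the number of Jordan blocks of size at least j is d_j − d_{j−1} where d_j = dim ker(N^j) (with d_0 = 0). Computing the differences gives [2, 2, 1].
The number of blocks of size exactly k is (#blocks of size ≥ k) − (#blocks of size ≥ k + 1), so the partition is: 1 block(s) of size 2, 1 block(s) of size 3.
In nonincreasing order the block sizes are [3, 2].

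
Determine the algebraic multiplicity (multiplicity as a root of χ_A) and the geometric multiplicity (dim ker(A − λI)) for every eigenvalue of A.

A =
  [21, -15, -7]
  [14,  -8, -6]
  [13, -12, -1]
λ = 4: alg = 3, geom = 1

Step 1 — factor the characteristic polynomial to read off the algebraic multiplicities:
  χ_A(x) = (x - 4)^3

Step 2 — compute geometric multiplicities via the rank-nullity identity g(λ) = n − rank(A − λI):
  rank(A − (4)·I) = 2, so dim ker(A − (4)·I) = n − 2 = 1

Summary:
  λ = 4: algebraic multiplicity = 3, geometric multiplicity = 1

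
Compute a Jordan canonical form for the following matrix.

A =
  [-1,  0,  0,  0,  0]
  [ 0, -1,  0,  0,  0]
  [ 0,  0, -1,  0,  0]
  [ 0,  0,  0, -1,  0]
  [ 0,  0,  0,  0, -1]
J_1(-1) ⊕ J_1(-1) ⊕ J_1(-1) ⊕ J_1(-1) ⊕ J_1(-1)

The characteristic polynomial is
  det(x·I − A) = x^5 + 5*x^4 + 10*x^3 + 10*x^2 + 5*x + 1 = (x + 1)^5

Eigenvalues and multiplicities (the geometric multiplicity of λ is n − rank(A − λI), which equals the number of Jordan blocks for λ):
  λ = -1: algebraic multiplicity = 5, geometric multiplicity = 5

Determining the block sizes for each eigenvalue:
  λ = -1: gm = am = 5, so every block has size 1 → block sizes [1, 1, 1, 1, 1]

Assembling the blocks gives a Jordan form
J =
  [-1,  0,  0,  0,  0]
  [ 0, -1,  0,  0,  0]
  [ 0,  0, -1,  0,  0]
  [ 0,  0,  0, -1,  0]
  [ 0,  0,  0,  0, -1]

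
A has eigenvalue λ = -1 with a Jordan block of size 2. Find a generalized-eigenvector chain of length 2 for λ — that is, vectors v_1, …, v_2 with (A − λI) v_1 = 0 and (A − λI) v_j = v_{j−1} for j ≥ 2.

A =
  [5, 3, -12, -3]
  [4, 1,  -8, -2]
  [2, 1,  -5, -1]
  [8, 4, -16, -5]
A Jordan chain for λ = -1 of length 2:
v_1 = (6, 4, 2, 8)ᵀ
v_2 = (1, 0, 0, 0)ᵀ

Let N = A − (-1)·I. We want v_2 with N^2 v_2 = 0 but N^1 v_2 ≠ 0; then v_{j-1} := N · v_j for j = 2, …, 2.

Pick v_2 = (1, 0, 0, 0)ᵀ.
Then v_1 = N · v_2 = (6, 4, 2, 8)ᵀ.

Sanity check: (A − (-1)·I) v_1 = (0, 0, 0, 0)ᵀ = 0. ✓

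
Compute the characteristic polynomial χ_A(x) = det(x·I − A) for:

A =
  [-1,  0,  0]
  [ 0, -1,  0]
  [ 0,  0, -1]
x^3 + 3*x^2 + 3*x + 1

Expanding det(x·I − A) (e.g. by cofactor expansion or by noting that A is similar to its Jordan form J, which has the same characteristic polynomial as A) gives
  χ_A(x) = x^3 + 3*x^2 + 3*x + 1
which factors as (x + 1)^3. The eigenvalues (with algebraic multiplicities) are λ = -1 with multiplicity 3.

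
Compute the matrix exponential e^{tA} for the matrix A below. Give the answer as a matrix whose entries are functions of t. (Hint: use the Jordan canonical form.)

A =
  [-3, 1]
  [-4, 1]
e^{tA} =
  [-2*t*exp(-t) + exp(-t), t*exp(-t)]
  [-4*t*exp(-t), 2*t*exp(-t) + exp(-t)]

Strategy: write A = P · J · P⁻¹ where J is a Jordan canonical form, so e^{tA} = P · e^{tJ} · P⁻¹, and e^{tJ} can be computed block-by-block.

A has Jordan form
J =
  [-1,  1]
  [ 0, -1]
(up to reordering of blocks).

Per-block formulas:
  For a 2×2 Jordan block J_2(-1): exp(t · J_2(-1)) = e^(-1t)·(I + t·N), where N is the 2×2 nilpotent shift.

After assembling e^{tJ} and conjugating by P, we get:

e^{tA} =
  [-2*t*exp(-t) + exp(-t), t*exp(-t)]
  [-4*t*exp(-t), 2*t*exp(-t) + exp(-t)]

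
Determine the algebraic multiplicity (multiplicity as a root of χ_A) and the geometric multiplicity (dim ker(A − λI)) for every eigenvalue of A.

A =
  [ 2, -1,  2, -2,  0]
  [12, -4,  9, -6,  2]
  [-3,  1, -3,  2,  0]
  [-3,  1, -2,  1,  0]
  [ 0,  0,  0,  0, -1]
λ = -1: alg = 5, geom = 3

Step 1 — factor the characteristic polynomial to read off the algebraic multiplicities:
  χ_A(x) = (x + 1)^5

Step 2 — compute geometric multiplicities via the rank-nullity identity g(λ) = n − rank(A − λI):
  rank(A − (-1)·I) = 2, so dim ker(A − (-1)·I) = n − 2 = 3

Summary:
  λ = -1: algebraic multiplicity = 5, geometric multiplicity = 3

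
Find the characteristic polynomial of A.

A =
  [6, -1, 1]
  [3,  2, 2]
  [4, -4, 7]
x^3 - 15*x^2 + 75*x - 125

Expanding det(x·I − A) (e.g. by cofactor expansion or by noting that A is similar to its Jordan form J, which has the same characteristic polynomial as A) gives
  χ_A(x) = x^3 - 15*x^2 + 75*x - 125
which factors as (x - 5)^3. The eigenvalues (with algebraic multiplicities) are λ = 5 with multiplicity 3.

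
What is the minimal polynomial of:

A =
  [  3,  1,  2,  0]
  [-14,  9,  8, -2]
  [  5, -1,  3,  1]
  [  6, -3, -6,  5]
x^2 - 10*x + 25

The characteristic polynomial is χ_A(x) = (x - 5)^4, so the eigenvalues are known. The minimal polynomial is
  m_A(x) = Π_λ (x − λ)^{k_λ}
where k_λ is the size of the *largest* Jordan block for λ (equivalently, the smallest k with (A − λI)^k v = 0 for every generalised eigenvector v of λ).

  λ = 5: largest Jordan block has size 2, contributing (x − 5)^2

So m_A(x) = (x - 5)^2 = x^2 - 10*x + 25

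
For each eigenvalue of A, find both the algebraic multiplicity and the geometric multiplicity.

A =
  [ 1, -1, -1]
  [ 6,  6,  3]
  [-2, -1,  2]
λ = 3: alg = 3, geom = 2

Step 1 — factor the characteristic polynomial to read off the algebraic multiplicities:
  χ_A(x) = (x - 3)^3

Step 2 — compute geometric multiplicities via the rank-nullity identity g(λ) = n − rank(A − λI):
  rank(A − (3)·I) = 1, so dim ker(A − (3)·I) = n − 1 = 2

Summary:
  λ = 3: algebraic multiplicity = 3, geometric multiplicity = 2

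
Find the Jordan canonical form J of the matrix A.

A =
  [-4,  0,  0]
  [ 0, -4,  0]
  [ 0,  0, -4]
J_1(-4) ⊕ J_1(-4) ⊕ J_1(-4)

The characteristic polynomial is
  det(x·I − A) = x^3 + 12*x^2 + 48*x + 64 = (x + 4)^3

Eigenvalues and multiplicities (the geometric multiplicity of λ is n − rank(A − λI), which equals the number of Jordan blocks for λ):
  λ = -4: algebraic multiplicity = 3, geometric multiplicity = 3

Determining the block sizes for each eigenvalue:
  λ = -4: gm = am = 3, so every block has size 1 → block sizes [1, 1, 1]

Assembling the blocks gives a Jordan form
J =
  [-4,  0,  0]
  [ 0, -4,  0]
  [ 0,  0, -4]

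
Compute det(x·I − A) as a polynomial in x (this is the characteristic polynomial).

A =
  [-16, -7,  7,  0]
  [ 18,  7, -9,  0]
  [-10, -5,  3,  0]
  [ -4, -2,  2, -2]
x^4 + 8*x^3 + 24*x^2 + 32*x + 16

Expanding det(x·I − A) (e.g. by cofactor expansion or by noting that A is similar to its Jordan form J, which has the same characteristic polynomial as A) gives
  χ_A(x) = x^4 + 8*x^3 + 24*x^2 + 32*x + 16
which factors as (x + 2)^4. The eigenvalues (with algebraic multiplicities) are λ = -2 with multiplicity 4.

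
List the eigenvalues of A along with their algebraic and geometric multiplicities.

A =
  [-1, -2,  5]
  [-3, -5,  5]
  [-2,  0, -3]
λ = -3: alg = 3, geom = 1

Step 1 — factor the characteristic polynomial to read off the algebraic multiplicities:
  χ_A(x) = (x + 3)^3

Step 2 — compute geometric multiplicities via the rank-nullity identity g(λ) = n − rank(A − λI):
  rank(A − (-3)·I) = 2, so dim ker(A − (-3)·I) = n − 2 = 1

Summary:
  λ = -3: algebraic multiplicity = 3, geometric multiplicity = 1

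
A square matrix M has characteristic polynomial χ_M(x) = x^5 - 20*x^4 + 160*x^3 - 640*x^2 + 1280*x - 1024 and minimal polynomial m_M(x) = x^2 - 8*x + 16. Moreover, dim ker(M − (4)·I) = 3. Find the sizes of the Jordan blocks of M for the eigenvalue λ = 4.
Block sizes for λ = 4: [2, 2, 1]

Step 1 — from the characteristic polynomial, algebraic multiplicity of λ = 4 is 5. From dim ker(M − (4)·I) = 3, there are exactly 3 Jordan blocks for λ = 4.
Step 2 — from the minimal polynomial, the factor (x − 4)^2 tells us the largest block for λ = 4 has size 2.
Step 3 — with total size 5, 3 blocks, and largest block 2, the block sizes (in nonincreasing order) are [2, 2, 1].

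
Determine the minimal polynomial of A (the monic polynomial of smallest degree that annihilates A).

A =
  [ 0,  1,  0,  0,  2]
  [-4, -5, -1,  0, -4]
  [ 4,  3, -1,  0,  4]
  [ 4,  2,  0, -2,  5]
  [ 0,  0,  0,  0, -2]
x^3 + 6*x^2 + 12*x + 8

The characteristic polynomial is χ_A(x) = (x + 2)^5, so the eigenvalues are known. The minimal polynomial is
  m_A(x) = Π_λ (x − λ)^{k_λ}
where k_λ is the size of the *largest* Jordan block for λ (equivalently, the smallest k with (A − λI)^k v = 0 for every generalised eigenvector v of λ).

  λ = -2: largest Jordan block has size 3, contributing (x + 2)^3

So m_A(x) = (x + 2)^3 = x^3 + 6*x^2 + 12*x + 8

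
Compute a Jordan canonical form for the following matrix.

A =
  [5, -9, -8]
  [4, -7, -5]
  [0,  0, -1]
J_3(-1)

The characteristic polynomial is
  det(x·I − A) = x^3 + 3*x^2 + 3*x + 1 = (x + 1)^3

Eigenvalues and multiplicities (the geometric multiplicity of λ is n − rank(A − λI), which equals the number of Jordan blocks for λ):
  λ = -1: algebraic multiplicity = 3, geometric multiplicity = 1

Determining the block sizes for each eigenvalue:
  λ = -1: one block (gm = 1), so the single block has size am = 3 → block sizes [3]

Assembling the blocks gives a Jordan form
J =
  [-1,  1,  0]
  [ 0, -1,  1]
  [ 0,  0, -1]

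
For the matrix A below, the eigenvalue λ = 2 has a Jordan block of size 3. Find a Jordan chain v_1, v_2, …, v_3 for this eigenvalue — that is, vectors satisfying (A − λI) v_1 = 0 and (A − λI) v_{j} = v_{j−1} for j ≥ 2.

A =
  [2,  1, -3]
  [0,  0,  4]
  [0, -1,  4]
A Jordan chain for λ = 2 of length 3:
v_1 = (1, 0, 0)ᵀ
v_2 = (1, -2, -1)ᵀ
v_3 = (0, 1, 0)ᵀ

Let N = A − (2)·I. We want v_3 with N^3 v_3 = 0 but N^2 v_3 ≠ 0; then v_{j-1} := N · v_j for j = 3, …, 2.

Pick v_3 = (0, 1, 0)ᵀ.
Then v_2 = N · v_3 = (1, -2, -1)ᵀ.
Then v_1 = N · v_2 = (1, 0, 0)ᵀ.

Sanity check: (A − (2)·I) v_1 = (0, 0, 0)ᵀ = 0. ✓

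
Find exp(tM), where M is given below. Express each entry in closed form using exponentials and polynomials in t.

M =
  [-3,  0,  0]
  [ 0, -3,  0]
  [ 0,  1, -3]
e^{tM} =
  [exp(-3*t), 0, 0]
  [0, exp(-3*t), 0]
  [0, t*exp(-3*t), exp(-3*t)]

Strategy: write M = P · J · P⁻¹ where J is a Jordan canonical form, so e^{tM} = P · e^{tJ} · P⁻¹, and e^{tJ} can be computed block-by-block.

M has Jordan form
J =
  [-3,  1,  0]
  [ 0, -3,  0]
  [ 0,  0, -3]
(up to reordering of blocks).

Per-block formulas:
  For a 1×1 block at λ = -3: exp(t · [-3]) = [e^(-3t)].
  For a 2×2 Jordan block J_2(-3): exp(t · J_2(-3)) = e^(-3t)·(I + t·N), where N is the 2×2 nilpotent shift.

After assembling e^{tJ} and conjugating by P, we get:

e^{tM} =
  [exp(-3*t), 0, 0]
  [0, exp(-3*t), 0]
  [0, t*exp(-3*t), exp(-3*t)]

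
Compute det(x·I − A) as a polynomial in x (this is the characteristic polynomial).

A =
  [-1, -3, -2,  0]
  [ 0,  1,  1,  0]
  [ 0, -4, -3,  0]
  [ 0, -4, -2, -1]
x^4 + 4*x^3 + 6*x^2 + 4*x + 1

Expanding det(x·I − A) (e.g. by cofactor expansion or by noting that A is similar to its Jordan form J, which has the same characteristic polynomial as A) gives
  χ_A(x) = x^4 + 4*x^3 + 6*x^2 + 4*x + 1
which factors as (x + 1)^4. The eigenvalues (with algebraic multiplicities) are λ = -1 with multiplicity 4.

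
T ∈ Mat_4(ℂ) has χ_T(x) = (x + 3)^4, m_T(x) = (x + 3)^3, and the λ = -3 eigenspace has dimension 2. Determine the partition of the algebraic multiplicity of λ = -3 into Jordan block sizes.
Block sizes for λ = -3: [3, 1]

Step 1 — from the characteristic polynomial, algebraic multiplicity of λ = -3 is 4. From dim ker(T − (-3)·I) = 2, there are exactly 2 Jordan blocks for λ = -3.
Step 2 — from the minimal polynomial, the factor (x + 3)^3 tells us the largest block for λ = -3 has size 3.
Step 3 — with total size 4, 2 blocks, and largest block 3, the block sizes (in nonincreasing order) are [3, 1].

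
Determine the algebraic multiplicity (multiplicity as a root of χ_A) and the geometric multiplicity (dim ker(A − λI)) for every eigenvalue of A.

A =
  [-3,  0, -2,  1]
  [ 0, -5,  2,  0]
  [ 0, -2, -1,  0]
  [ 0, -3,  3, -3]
λ = -3: alg = 4, geom = 2

Step 1 — factor the characteristic polynomial to read off the algebraic multiplicities:
  χ_A(x) = (x + 3)^4

Step 2 — compute geometric multiplicities via the rank-nullity identity g(λ) = n − rank(A − λI):
  rank(A − (-3)·I) = 2, so dim ker(A − (-3)·I) = n − 2 = 2

Summary:
  λ = -3: algebraic multiplicity = 4, geometric multiplicity = 2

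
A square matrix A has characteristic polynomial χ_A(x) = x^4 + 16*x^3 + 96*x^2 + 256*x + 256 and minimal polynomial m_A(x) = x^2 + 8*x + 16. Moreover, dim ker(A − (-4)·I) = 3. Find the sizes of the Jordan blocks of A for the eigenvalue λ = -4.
Block sizes for λ = -4: [2, 1, 1]

Step 1 — from the characteristic polynomial, algebraic multiplicity of λ = -4 is 4. From dim ker(A − (-4)·I) = 3, there are exactly 3 Jordan blocks for λ = -4.
Step 2 — from the minimal polynomial, the factor (x + 4)^2 tells us the largest block for λ = -4 has size 2.
Step 3 — with total size 4, 3 blocks, and largest block 2, the block sizes (in nonincreasing order) are [2, 1, 1].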